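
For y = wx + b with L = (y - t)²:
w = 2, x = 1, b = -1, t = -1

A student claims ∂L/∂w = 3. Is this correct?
Incorrect

y = (2)(1) + -1 = 1
∂L/∂y = 2(y - t) = 2(1 - -1) = 4
∂y/∂w = x = 1
∂L/∂w = 4 × 1 = 4

Claimed value: 3
Incorrect: The correct gradient is 4.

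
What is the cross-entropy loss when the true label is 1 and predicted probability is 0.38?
L = 0.9676

L = -1·log(0.38) - 0·log(0.62) = -log(0.38) = 0.9676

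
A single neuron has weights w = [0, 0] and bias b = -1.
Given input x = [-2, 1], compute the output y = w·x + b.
y = -1

y = (0)(-2) + (0)(1) + -1 = -1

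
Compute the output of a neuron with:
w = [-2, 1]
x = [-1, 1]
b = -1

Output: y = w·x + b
y = 2

y = (-2)(-1) + (1)(1) + -1 = 2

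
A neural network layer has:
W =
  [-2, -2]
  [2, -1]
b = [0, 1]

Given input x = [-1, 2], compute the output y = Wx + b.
y = [-2, -3]

Wx = [-2×-1 + -2×2, 2×-1 + -1×2]
   = [-2, -4]
y = Wx + b = [-2 + 0, -4 + 1] = [-2, -3]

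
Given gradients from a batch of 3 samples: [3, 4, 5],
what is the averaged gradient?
Average gradient = 4

Average = (1/3)(3 + 4 + 5) = 12/3 = 4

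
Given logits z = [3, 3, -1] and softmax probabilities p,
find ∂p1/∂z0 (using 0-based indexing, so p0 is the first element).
∂p1/∂z0 = -0.2455

p = softmax(z) = [0.4955, 0.4955, 0.009075]
p1 = 0.4955, p0 = 0.4955

∂p1/∂z0 = -p1 × p0 = -0.4955 × 0.4955 = -0.2455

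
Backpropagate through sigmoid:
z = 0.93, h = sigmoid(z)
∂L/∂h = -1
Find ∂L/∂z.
∂L/∂z = -0.2029

σ(0.93) = 0.7171
σ'(0.93) = σ(0.93)(1 - σ(0.93)) = 0.7171 × 0.2829 = 0.2029
∂L/∂z = ∂L/∂h · σ'(z) = -1 × 0.2029 = -0.2029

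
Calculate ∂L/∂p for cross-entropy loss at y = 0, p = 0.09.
∂L/∂p = 1.099

∂L/∂p = -y/p + (1-y)/(1-p) = 0 + 1/0.91 = 1.099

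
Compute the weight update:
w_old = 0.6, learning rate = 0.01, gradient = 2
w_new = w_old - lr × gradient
w_new = 0.58

w_new = w - η·∂L/∂w = 0.6 - 0.01×(2) = 0.6 - (0.02) = 0.58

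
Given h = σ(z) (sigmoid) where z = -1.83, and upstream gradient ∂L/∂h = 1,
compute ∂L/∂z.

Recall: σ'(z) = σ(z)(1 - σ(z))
∂L/∂z = 0.1191

σ(-1.83) = 0.1382
σ'(-1.83) = σ(-1.83)(1 - σ(-1.83)) = 0.1382 × 0.8618 = 0.1191
∂L/∂z = ∂L/∂h · σ'(z) = 1 × 0.1191 = 0.1191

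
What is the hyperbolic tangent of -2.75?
-0.9919

tanh(-2.75) = (e^(-2.75) - e^(2.75))/(e^(-2.75) + e^(2.75)) = -0.9919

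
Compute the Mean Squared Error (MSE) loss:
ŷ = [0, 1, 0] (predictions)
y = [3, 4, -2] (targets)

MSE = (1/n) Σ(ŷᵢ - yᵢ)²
MSE = 7.333

MSE = (1/3)((0-3)² + (1-4)² + (0--2)²) = (1/3)(9 + 9 + 4) = 7.333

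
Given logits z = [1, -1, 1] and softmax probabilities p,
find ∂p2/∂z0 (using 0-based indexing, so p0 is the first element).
∂p2/∂z0 = -0.2193

p = softmax(z) = [0.4683, 0.06338, 0.4683]
p2 = 0.4683, p0 = 0.4683

∂p2/∂z0 = -p2 × p0 = -0.4683 × 0.4683 = -0.2193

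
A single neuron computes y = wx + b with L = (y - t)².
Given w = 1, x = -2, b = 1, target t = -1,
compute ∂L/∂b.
∂L/∂b = 0

y = wx + b = (1)(-2) + 1 = -1
∂L/∂y = 2(y - t) = 2(-1 - -1) = 0
∂y/∂b = 1
∂L/∂b = ∂L/∂y · ∂y/∂b = 0 × 1 = 0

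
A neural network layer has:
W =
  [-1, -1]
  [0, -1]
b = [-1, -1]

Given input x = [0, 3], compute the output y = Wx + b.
y = [-4, -4]

Wx = [-1×0 + -1×3, 0×0 + -1×3]
   = [-3, -3]
y = Wx + b = [-3 + -1, -3 + -1] = [-4, -4]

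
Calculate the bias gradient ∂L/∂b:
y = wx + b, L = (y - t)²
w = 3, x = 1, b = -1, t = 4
∂L/∂b = -4

y = wx + b = (3)(1) + -1 = 2
∂L/∂y = 2(y - t) = 2(2 - 4) = -4
∂y/∂b = 1
∂L/∂b = ∂L/∂y · ∂y/∂b = -4 × 1 = -4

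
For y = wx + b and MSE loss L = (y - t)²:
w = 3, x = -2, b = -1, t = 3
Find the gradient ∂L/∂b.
∂L/∂b = -20

y = wx + b = (3)(-2) + -1 = -7
∂L/∂y = 2(y - t) = 2(-7 - 3) = -20
∂y/∂b = 1
∂L/∂b = ∂L/∂y · ∂y/∂b = -20 × 1 = -20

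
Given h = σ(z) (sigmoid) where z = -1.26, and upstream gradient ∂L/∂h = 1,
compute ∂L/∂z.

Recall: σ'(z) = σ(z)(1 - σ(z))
∂L/∂z = 0.1721

σ(-1.26) = 0.221
σ'(-1.26) = σ(-1.26)(1 - σ(-1.26)) = 0.221 × 0.779 = 0.1721
∂L/∂z = ∂L/∂h · σ'(z) = 1 × 0.1721 = 0.1721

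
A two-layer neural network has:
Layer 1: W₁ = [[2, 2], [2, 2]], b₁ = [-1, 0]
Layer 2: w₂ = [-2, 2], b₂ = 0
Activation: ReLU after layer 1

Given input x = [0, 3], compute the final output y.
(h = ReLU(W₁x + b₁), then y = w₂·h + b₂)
y = 2

Layer 1 pre-activation: z₁ = [5, 6]
After ReLU: h = [5, 6]
Layer 2 output: y = -2×5 + 2×6 + 0 = 2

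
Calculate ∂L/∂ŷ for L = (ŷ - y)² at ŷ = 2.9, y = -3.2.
∂L/∂ŷ = 12.2

∂L/∂ŷ = 2(ŷ - y) = 2(2.9 - -3.2) = 2(6.1) = 12.2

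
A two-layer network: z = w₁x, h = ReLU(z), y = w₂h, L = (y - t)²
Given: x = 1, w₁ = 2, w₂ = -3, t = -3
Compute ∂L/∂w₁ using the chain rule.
∂L/∂w₁ = 18

Forward pass:
z = w₁x = 2×1 = 2
h = ReLU(2) = 2
y = w₂h = -3×2 = -6

Backward pass:
∂L/∂y = 2(y - t) = 2(-6 - -3) = -6
∂y/∂h = w₂ = -3
∂h/∂z = 1 (ReLU derivative)
∂z/∂w₁ = x = 1

∂L/∂w₁ = -6 × -3 × 1 × 1 = 18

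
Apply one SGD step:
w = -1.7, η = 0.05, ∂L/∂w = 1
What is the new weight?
w_new = -1.75

w_new = w - η·∂L/∂w = -1.7 - 0.05×(1) = -1.7 - (0.05) = -1.75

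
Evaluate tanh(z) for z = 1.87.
0.9536

tanh(1.87) = (e^(1.87) - e^(-1.87))/(e^(1.87) + e^(-1.87)) = 0.9536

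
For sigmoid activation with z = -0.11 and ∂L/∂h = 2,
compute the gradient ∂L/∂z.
∂L/∂z = 0.4985

σ(-0.11) = 0.4725
σ'(-0.11) = σ(-0.11)(1 - σ(-0.11)) = 0.4725 × 0.5275 = 0.2492
∂L/∂z = ∂L/∂h · σ'(z) = 2 × 0.2492 = 0.4985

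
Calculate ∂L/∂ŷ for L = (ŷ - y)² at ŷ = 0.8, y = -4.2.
∂L/∂ŷ = 10.0

∂L/∂ŷ = 2(ŷ - y) = 2(0.8 - -4.2) = 2(5.0) = 10.0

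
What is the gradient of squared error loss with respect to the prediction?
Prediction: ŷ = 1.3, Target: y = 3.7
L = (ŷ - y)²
∂L/∂ŷ = -4.8

∂L/∂ŷ = 2(ŷ - y) = 2(1.3 - 3.7) = 2(-2.4) = -4.8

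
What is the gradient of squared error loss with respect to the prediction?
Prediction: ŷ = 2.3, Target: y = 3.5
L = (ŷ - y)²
∂L/∂ŷ = -2.4

∂L/∂ŷ = 2(ŷ - y) = 2(2.3 - 3.5) = 2(-1.2) = -2.4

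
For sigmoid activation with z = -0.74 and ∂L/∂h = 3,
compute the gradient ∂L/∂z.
∂L/∂z = 0.656

σ(-0.74) = 0.323
σ'(-0.74) = σ(-0.74)(1 - σ(-0.74)) = 0.323 × 0.677 = 0.2187
∂L/∂z = ∂L/∂h · σ'(z) = 3 × 0.2187 = 0.656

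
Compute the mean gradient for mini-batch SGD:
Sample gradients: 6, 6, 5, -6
Average gradient = 2.75

Average = (1/4)(6 + 6 + 5 + -6) = 11/4 = 2.75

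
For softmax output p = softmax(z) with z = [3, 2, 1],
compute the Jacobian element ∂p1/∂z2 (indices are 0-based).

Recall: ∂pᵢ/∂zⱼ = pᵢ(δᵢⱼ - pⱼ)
∂p1/∂z2 = -0.02203

p = softmax(z) = [0.6652, 0.2447, 0.09003]
p1 = 0.2447, p2 = 0.09003

∂p1/∂z2 = -p1 × p2 = -0.2447 × 0.09003 = -0.02203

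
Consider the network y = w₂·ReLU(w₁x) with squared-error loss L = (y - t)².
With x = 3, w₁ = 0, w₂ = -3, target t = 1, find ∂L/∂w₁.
∂L/∂w₁ = 0

Forward pass:
z = w₁x = 0×3 = 0
h = ReLU(0) = 0
y = w₂h = -3×0 = 0

Backward pass:
∂L/∂y = 2(y - t) = 2(0 - 1) = -2
∂y/∂h = w₂ = -3
∂h/∂z = 0 (ReLU derivative)
∂z/∂w₁ = x = 3

∂L/∂w₁ = -2 × -3 × 0 × 3 = 0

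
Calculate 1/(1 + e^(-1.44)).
0.8085

sigmoid(1.44) = 1/(1 + e^(-1.44)) = 1/(1 + 0.2369) = 0.8085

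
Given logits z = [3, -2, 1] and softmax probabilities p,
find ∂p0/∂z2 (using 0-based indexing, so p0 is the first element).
∂p0/∂z2 = -0.1038

p = softmax(z) = [0.8756, 0.0059, 0.1185]
p0 = 0.8756, p2 = 0.1185

∂p0/∂z2 = -p0 × p2 = -0.8756 × 0.1185 = -0.1038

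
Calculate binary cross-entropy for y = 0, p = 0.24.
L = 0.2744

L = -0·log(0.24) - 1·log(0.76) = -log(0.76) = 0.2744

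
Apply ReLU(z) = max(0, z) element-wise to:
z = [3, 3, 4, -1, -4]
h = [3, 3, 4, 0, 0]

ReLU applied element-wise: max(0,3)=3, max(0,3)=3, max(0,4)=4, max(0,-1)=0, max(0,-4)=0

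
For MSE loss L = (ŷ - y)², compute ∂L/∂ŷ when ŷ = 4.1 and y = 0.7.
∂L/∂ŷ = 6.8

∂L/∂ŷ = 2(ŷ - y) = 2(4.1 - 0.7) = 2(3.4) = 6.8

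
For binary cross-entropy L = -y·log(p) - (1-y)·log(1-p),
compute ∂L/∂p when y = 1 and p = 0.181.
∂L/∂p = -5.525

∂L/∂p = -y/p + (1-y)/(1-p) = -1/0.181 + 0 = -5.525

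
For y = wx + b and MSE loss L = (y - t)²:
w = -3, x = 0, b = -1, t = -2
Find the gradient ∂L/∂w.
∂L/∂w = 0

y = wx + b = (-3)(0) + -1 = -1
∂L/∂y = 2(y - t) = 2(-1 - -2) = 2
∂y/∂w = x = 0
∂L/∂w = ∂L/∂y · ∂y/∂w = 2 × 0 = 0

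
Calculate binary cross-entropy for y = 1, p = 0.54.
L = 0.6162

L = -1·log(0.54) - 0·log(0.46) = -log(0.54) = 0.6162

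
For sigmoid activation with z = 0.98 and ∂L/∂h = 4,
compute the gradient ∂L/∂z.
∂L/∂z = 0.7937

σ(0.98) = 0.7271
σ'(0.98) = σ(0.98)(1 - σ(0.98)) = 0.7271 × 0.2729 = 0.1984
∂L/∂z = ∂L/∂h · σ'(z) = 4 × 0.1984 = 0.7937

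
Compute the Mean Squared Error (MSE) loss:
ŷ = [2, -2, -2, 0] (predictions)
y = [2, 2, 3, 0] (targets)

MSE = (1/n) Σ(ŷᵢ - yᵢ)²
MSE = 10.25

MSE = (1/4)((2-2)² + (-2-2)² + (-2-3)² + (0-0)²) = (1/4)(0 + 16 + 25 + 0) = 10.25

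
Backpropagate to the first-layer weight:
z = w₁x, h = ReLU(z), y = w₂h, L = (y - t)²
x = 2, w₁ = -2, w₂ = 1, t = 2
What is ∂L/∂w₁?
∂L/∂w₁ = 0

Forward pass:
z = w₁x = -2×2 = -4
h = ReLU(-4) = 0
y = w₂h = 1×0 = 0

Backward pass:
∂L/∂y = 2(y - t) = 2(0 - 2) = -4
∂y/∂h = w₂ = 1
∂h/∂z = 0 (ReLU derivative)
∂z/∂w₁ = x = 2

∂L/∂w₁ = -4 × 1 × 0 × 2 = 0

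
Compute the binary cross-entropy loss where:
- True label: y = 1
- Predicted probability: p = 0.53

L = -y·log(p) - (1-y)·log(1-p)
L = 0.6349

L = -1·log(0.53) - 0·log(0.47) = -log(0.53) = 0.6349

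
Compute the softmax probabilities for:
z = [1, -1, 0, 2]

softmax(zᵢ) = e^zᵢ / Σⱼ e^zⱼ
p = [0.2369, 0.0321, 0.0871, 0.6439]

exp(z) = [2.718, 0.3679, 1, 7.389]
Sum = 11.48
p = [0.2369, 0.0321, 0.0871, 0.6439]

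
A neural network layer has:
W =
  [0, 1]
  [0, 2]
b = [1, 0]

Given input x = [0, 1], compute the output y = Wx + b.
y = [2, 2]

Wx = [0×0 + 1×1, 0×0 + 2×1]
   = [1, 2]
y = Wx + b = [1 + 1, 2 + 0] = [2, 2]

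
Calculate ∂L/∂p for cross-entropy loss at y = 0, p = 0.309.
∂L/∂p = 1.447

∂L/∂p = -y/p + (1-y)/(1-p) = 0 + 1/0.691 = 1.447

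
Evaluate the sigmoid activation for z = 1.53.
0.822

sigmoid(1.53) = 1/(1 + e^(-1.53)) = 1/(1 + 0.2165) = 0.822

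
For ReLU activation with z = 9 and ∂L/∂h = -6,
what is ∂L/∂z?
∂L/∂z = -6

h = ReLU(9) = 9
Since z > 0: ∂h/∂z = 1
∂L/∂z = ∂L/∂h · ∂h/∂z = -6 × 1 = -6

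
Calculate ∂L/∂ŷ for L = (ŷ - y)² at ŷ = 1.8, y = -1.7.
∂L/∂ŷ = 7.0

∂L/∂ŷ = 2(ŷ - y) = 2(1.8 - -1.7) = 2(3.5) = 7.0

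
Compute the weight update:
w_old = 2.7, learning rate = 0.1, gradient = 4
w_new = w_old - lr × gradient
w_new = 2.3

w_new = w - η·∂L/∂w = 2.7 - 0.1×(4) = 2.7 - (0.4) = 2.3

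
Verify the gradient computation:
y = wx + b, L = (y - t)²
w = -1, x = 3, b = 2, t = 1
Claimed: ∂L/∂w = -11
Incorrect

y = (-1)(3) + 2 = -1
∂L/∂y = 2(y - t) = 2(-1 - 1) = -4
∂y/∂w = x = 3
∂L/∂w = -4 × 3 = -12

Claimed value: -11
Incorrect: The correct gradient is -12.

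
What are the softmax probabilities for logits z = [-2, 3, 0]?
p = [0.0064, 0.9465, 0.0471]

exp(z) = [0.1353, 20.09, 1]
Sum = 21.22
p = [0.0064, 0.9465, 0.0471]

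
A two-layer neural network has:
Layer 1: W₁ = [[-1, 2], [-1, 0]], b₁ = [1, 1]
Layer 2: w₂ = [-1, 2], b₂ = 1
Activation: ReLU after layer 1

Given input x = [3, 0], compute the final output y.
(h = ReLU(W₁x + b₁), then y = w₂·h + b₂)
y = 1

Layer 1 pre-activation: z₁ = [-2, -2]
After ReLU: h = [0, 0]
Layer 2 output: y = -1×0 + 2×0 + 1 = 1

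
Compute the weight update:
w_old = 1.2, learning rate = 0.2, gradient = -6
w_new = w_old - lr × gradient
w_new = 2.4

w_new = w - η·∂L/∂w = 1.2 - 0.2×(-6) = 1.2 - (-1.2) = 2.4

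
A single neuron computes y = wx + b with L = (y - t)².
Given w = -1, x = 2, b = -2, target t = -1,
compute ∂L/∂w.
∂L/∂w = -12

y = wx + b = (-1)(2) + -2 = -4
∂L/∂y = 2(y - t) = 2(-4 - -1) = -6
∂y/∂w = x = 2
∂L/∂w = ∂L/∂y · ∂y/∂w = -6 × 2 = -12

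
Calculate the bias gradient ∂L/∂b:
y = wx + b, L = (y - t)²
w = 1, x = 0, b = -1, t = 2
∂L/∂b = -6

y = wx + b = (1)(0) + -1 = -1
∂L/∂y = 2(y - t) = 2(-1 - 2) = -6
∂y/∂b = 1
∂L/∂b = ∂L/∂y · ∂y/∂b = -6 × 1 = -6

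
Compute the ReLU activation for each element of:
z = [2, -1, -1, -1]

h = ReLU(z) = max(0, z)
h = [2, 0, 0, 0]

ReLU applied element-wise: max(0,2)=2, max(0,-1)=0, max(0,-1)=0, max(0,-1)=0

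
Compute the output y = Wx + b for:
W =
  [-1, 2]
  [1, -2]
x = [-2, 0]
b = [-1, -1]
y = [1, -3]

Wx = [-1×-2 + 2×0, 1×-2 + -2×0]
   = [2, -2]
y = Wx + b = [2 + -1, -2 + -1] = [1, -3]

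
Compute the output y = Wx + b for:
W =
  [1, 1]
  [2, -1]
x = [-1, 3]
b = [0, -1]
y = [2, -6]

Wx = [1×-1 + 1×3, 2×-1 + -1×3]
   = [2, -5]
y = Wx + b = [2 + 0, -5 + -1] = [2, -6]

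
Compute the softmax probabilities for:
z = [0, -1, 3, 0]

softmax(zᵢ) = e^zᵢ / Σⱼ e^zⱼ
p = [0.0445, 0.0164, 0.8945, 0.0445]

exp(z) = [1, 0.3679, 20.09, 1]
Sum = 22.45
p = [0.0445, 0.0164, 0.8945, 0.0445]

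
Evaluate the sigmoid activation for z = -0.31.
0.4231

sigmoid(-0.31) = 1/(1 + e^(0.31)) = 1/(1 + 1.363) = 0.4231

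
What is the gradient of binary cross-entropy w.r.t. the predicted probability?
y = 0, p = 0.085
∂L/∂p = 1.093

∂L/∂p = -y/p + (1-y)/(1-p) = 0 + 1/0.915 = 1.093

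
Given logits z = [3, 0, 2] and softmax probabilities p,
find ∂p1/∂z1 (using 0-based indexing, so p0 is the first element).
∂p1/∂z1 = 0.03389

p = softmax(z) = [0.7054, 0.03512, 0.2595]
p1 = 0.03512

∂p1/∂z1 = p1(1 - p1) = 0.03512 × (1 - 0.03512) = 0.03389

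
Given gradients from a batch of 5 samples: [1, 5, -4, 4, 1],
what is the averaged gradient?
Average gradient = 1.4

Average = (1/5)(1 + 5 + -4 + 4 + 1) = 7/5 = 1.4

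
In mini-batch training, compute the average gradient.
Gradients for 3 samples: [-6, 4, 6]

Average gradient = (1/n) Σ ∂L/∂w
Average gradient = 1.333

Average = (1/3)(-6 + 4 + 6) = 4/3 = 1.333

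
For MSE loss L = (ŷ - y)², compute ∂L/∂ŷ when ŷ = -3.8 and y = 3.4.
∂L/∂ŷ = -14.4

∂L/∂ŷ = 2(ŷ - y) = 2(-3.8 - 3.4) = 2(-7.2) = -14.4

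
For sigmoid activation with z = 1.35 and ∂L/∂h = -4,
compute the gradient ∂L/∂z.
∂L/∂z = -0.654

σ(1.35) = 0.7941
σ'(1.35) = σ(1.35)(1 - σ(1.35)) = 0.7941 × 0.2059 = 0.1635
∂L/∂z = ∂L/∂h · σ'(z) = -4 × 0.1635 = -0.654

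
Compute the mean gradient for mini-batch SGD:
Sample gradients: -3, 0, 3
Average gradient = 0

Average = (1/3)(-3 + 0 + 3) = 0/3 = 0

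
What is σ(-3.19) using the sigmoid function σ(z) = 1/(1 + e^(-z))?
0.03954

sigmoid(-3.19) = 1/(1 + e^(3.19)) = 1/(1 + 24.29) = 0.03954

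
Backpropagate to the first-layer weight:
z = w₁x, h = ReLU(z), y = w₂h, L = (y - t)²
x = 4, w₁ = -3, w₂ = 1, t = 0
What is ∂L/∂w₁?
∂L/∂w₁ = 0

Forward pass:
z = w₁x = -3×4 = -12
h = ReLU(-12) = 0
y = w₂h = 1×0 = 0

Backward pass:
∂L/∂y = 2(y - t) = 2(0 - 0) = 0
∂y/∂h = w₂ = 1
∂h/∂z = 0 (ReLU derivative)
∂z/∂w₁ = x = 4

∂L/∂w₁ = 0 × 1 × 0 × 4 = 0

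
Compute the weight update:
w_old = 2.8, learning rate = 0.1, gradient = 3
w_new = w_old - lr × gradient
w_new = 2.5

w_new = w - η·∂L/∂w = 2.8 - 0.1×(3) = 2.8 - (0.3) = 2.5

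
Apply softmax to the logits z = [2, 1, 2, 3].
p = [0.1966, 0.0723, 0.1966, 0.5344]

exp(z) = [7.389, 2.718, 7.389, 20.09]
Sum = 37.58
p = [0.1966, 0.0723, 0.1966, 0.5344]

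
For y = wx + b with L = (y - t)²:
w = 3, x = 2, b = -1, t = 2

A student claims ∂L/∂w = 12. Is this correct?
Correct

y = (3)(2) + -1 = 5
∂L/∂y = 2(y - t) = 2(5 - 2) = 6
∂y/∂w = x = 2
∂L/∂w = 6 × 2 = 12

Claimed value: 12
Correct: The correct gradient is 12.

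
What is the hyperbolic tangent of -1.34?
-0.8717

tanh(-1.34) = (e^(-1.34) - e^(1.34))/(e^(-1.34) + e^(1.34)) = -0.8717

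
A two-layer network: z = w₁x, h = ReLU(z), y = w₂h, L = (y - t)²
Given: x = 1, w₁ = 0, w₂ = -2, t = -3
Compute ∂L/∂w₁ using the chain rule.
∂L/∂w₁ = 0

Forward pass:
z = w₁x = 0×1 = 0
h = ReLU(0) = 0
y = w₂h = -2×0 = 0

Backward pass:
∂L/∂y = 2(y - t) = 2(0 - -3) = 6
∂y/∂h = w₂ = -2
∂h/∂z = 0 (ReLU derivative)
∂z/∂w₁ = x = 1

∂L/∂w₁ = 6 × -2 × 0 × 1 = 0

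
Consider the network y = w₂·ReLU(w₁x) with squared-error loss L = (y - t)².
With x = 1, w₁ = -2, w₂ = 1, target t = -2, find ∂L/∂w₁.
∂L/∂w₁ = 0

Forward pass:
z = w₁x = -2×1 = -2
h = ReLU(-2) = 0
y = w₂h = 1×0 = 0

Backward pass:
∂L/∂y = 2(y - t) = 2(0 - -2) = 4
∂y/∂h = w₂ = 1
∂h/∂z = 0 (ReLU derivative)
∂z/∂w₁ = x = 1

∂L/∂w₁ = 4 × 1 × 0 × 1 = 0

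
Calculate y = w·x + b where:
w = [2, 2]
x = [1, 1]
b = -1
y = 3

y = (2)(1) + (2)(1) + -1 = 3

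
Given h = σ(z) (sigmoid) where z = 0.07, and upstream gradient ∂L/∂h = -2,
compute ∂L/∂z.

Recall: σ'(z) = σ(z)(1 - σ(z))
∂L/∂z = -0.4994

σ(0.07) = 0.5175
σ'(0.07) = σ(0.07)(1 - σ(0.07)) = 0.5175 × 0.4825 = 0.2497
∂L/∂z = ∂L/∂h · σ'(z) = -2 × 0.2497 = -0.4994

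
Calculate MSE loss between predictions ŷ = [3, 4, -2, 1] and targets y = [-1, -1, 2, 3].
MSE = 15.25

MSE = (1/4)((3--1)² + (4--1)² + (-2-2)² + (1-3)²) = (1/4)(16 + 25 + 16 + 4) = 15.25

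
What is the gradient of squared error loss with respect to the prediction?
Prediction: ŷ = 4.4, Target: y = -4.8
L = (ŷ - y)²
∂L/∂ŷ = 18.4

∂L/∂ŷ = 2(ŷ - y) = 2(4.4 - -4.8) = 2(9.2) = 18.4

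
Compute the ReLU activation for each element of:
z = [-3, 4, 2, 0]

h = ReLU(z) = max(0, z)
h = [0, 4, 2, 0]

ReLU applied element-wise: max(0,-3)=0, max(0,4)=4, max(0,2)=2, max(0,0)=0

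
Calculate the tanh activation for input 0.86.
0.6963

tanh(0.86) = (e^(0.86) - e^(-0.86))/(e^(0.86) + e^(-0.86)) = 0.6963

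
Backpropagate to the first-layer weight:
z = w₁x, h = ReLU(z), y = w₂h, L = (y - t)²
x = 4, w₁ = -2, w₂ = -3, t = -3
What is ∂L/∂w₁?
∂L/∂w₁ = 0

Forward pass:
z = w₁x = -2×4 = -8
h = ReLU(-8) = 0
y = w₂h = -3×0 = 0

Backward pass:
∂L/∂y = 2(y - t) = 2(0 - -3) = 6
∂y/∂h = w₂ = -3
∂h/∂z = 0 (ReLU derivative)
∂z/∂w₁ = x = 4

∂L/∂w₁ = 6 × -3 × 0 × 4 = 0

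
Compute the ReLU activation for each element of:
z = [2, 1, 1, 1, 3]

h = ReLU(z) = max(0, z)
h = [2, 1, 1, 1, 3]

ReLU applied element-wise: max(0,2)=2, max(0,1)=1, max(0,1)=1, max(0,1)=1, max(0,3)=3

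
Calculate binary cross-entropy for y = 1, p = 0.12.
L = 2.12

L = -1·log(0.12) - 0·log(0.88) = -log(0.12) = 2.12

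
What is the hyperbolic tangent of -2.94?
-0.9944

tanh(-2.94) = (e^(-2.94) - e^(2.94))/(e^(-2.94) + e^(2.94)) = -0.9944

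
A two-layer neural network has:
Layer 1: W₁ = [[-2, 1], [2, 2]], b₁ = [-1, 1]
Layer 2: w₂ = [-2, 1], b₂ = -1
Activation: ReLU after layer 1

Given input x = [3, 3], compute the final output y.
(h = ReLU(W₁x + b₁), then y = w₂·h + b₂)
y = 12

Layer 1 pre-activation: z₁ = [-4, 13]
After ReLU: h = [0, 13]
Layer 2 output: y = -2×0 + 1×13 + -1 = 12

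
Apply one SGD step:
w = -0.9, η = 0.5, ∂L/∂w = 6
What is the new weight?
w_new = -3.9

w_new = w - η·∂L/∂w = -0.9 - 0.5×(6) = -0.9 - (3) = -3.9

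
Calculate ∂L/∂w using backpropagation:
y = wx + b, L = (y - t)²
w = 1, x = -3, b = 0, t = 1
∂L/∂w = 24

y = wx + b = (1)(-3) + 0 = -3
∂L/∂y = 2(y - t) = 2(-3 - 1) = -8
∂y/∂w = x = -3
∂L/∂w = ∂L/∂y · ∂y/∂w = -8 × -3 = 24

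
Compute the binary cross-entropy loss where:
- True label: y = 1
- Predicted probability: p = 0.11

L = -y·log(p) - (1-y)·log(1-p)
L = 2.207

L = -1·log(0.11) - 0·log(0.89) = -log(0.11) = 2.207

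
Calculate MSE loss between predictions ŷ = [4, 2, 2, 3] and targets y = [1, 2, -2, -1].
MSE = 10.25

MSE = (1/4)((4-1)² + (2-2)² + (2--2)² + (3--1)²) = (1/4)(9 + 0 + 16 + 16) = 10.25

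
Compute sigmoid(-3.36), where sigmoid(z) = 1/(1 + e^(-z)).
0.03357

sigmoid(-3.36) = 1/(1 + e^(3.36)) = 1/(1 + 28.79) = 0.03357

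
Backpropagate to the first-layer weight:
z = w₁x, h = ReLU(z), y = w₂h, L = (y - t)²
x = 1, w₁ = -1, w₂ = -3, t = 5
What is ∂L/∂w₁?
∂L/∂w₁ = 0

Forward pass:
z = w₁x = -1×1 = -1
h = ReLU(-1) = 0
y = w₂h = -3×0 = 0

Backward pass:
∂L/∂y = 2(y - t) = 2(0 - 5) = -10
∂y/∂h = w₂ = -3
∂h/∂z = 0 (ReLU derivative)
∂z/∂w₁ = x = 1

∂L/∂w₁ = -10 × -3 × 0 × 1 = 0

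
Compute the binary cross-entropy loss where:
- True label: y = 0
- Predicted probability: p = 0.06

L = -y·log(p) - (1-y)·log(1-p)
L = 0.06188

L = -0·log(0.06) - 1·log(0.94) = -log(0.94) = 0.06188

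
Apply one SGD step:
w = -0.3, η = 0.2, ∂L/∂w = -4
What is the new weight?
w_new = 0.5

w_new = w - η·∂L/∂w = -0.3 - 0.2×(-4) = -0.3 - (-0.8) = 0.5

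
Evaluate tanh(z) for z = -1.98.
-0.9626

tanh(-1.98) = (e^(-1.98) - e^(1.98))/(e^(-1.98) + e^(1.98)) = -0.9626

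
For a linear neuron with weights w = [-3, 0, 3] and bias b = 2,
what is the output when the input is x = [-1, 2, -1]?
y = 2

y = (-3)(-1) + (0)(2) + (3)(-1) + 2 = 2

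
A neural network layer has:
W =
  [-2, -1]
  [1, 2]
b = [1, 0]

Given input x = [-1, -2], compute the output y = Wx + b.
y = [5, -5]

Wx = [-2×-1 + -1×-2, 1×-1 + 2×-2]
   = [4, -5]
y = Wx + b = [4 + 1, -5 + 0] = [5, -5]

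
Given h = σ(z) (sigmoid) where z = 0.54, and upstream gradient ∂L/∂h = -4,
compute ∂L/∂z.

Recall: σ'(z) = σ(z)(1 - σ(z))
∂L/∂z = -0.9305

σ(0.54) = 0.6318
σ'(0.54) = σ(0.54)(1 - σ(0.54)) = 0.6318 × 0.3682 = 0.2326
∂L/∂z = ∂L/∂h · σ'(z) = -4 × 0.2326 = -0.9305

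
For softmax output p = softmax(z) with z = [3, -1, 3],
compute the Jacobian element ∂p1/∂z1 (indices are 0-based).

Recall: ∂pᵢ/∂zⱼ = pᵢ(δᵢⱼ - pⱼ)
∂p1/∂z1 = 0.008992

p = softmax(z) = [0.4955, 0.009075, 0.4955]
p1 = 0.009075

∂p1/∂z1 = p1(1 - p1) = 0.009075 × (1 - 0.009075) = 0.008992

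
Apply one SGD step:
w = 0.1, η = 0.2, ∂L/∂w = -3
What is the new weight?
w_new = 0.7

w_new = w - η·∂L/∂w = 0.1 - 0.2×(-3) = 0.1 - (-0.6) = 0.7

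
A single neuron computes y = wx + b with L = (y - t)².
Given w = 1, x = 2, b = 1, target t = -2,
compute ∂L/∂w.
∂L/∂w = 20

y = wx + b = (1)(2) + 1 = 3
∂L/∂y = 2(y - t) = 2(3 - -2) = 10
∂y/∂w = x = 2
∂L/∂w = ∂L/∂y · ∂y/∂w = 10 × 2 = 20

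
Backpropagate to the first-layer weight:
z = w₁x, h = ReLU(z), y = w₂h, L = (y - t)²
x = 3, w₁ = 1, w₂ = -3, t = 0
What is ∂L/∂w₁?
∂L/∂w₁ = 162

Forward pass:
z = w₁x = 1×3 = 3
h = ReLU(3) = 3
y = w₂h = -3×3 = -9

Backward pass:
∂L/∂y = 2(y - t) = 2(-9 - 0) = -18
∂y/∂h = w₂ = -3
∂h/∂z = 1 (ReLU derivative)
∂z/∂w₁ = x = 3

∂L/∂w₁ = -18 × -3 × 1 × 3 = 162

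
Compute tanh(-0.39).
-0.3714

tanh(-0.39) = (e^(-0.39) - e^(0.39))/(e^(-0.39) + e^(0.39)) = -0.3714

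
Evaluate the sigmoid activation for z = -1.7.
0.1545

sigmoid(-1.7) = 1/(1 + e^(1.7)) = 1/(1 + 5.474) = 0.1545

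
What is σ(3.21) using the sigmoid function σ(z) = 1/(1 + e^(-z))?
0.9612

sigmoid(3.21) = 1/(1 + e^(-3.21)) = 1/(1 + 0.04036) = 0.9612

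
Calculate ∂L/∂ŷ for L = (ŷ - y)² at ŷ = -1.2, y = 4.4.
∂L/∂ŷ = -11.2

∂L/∂ŷ = 2(ŷ - y) = 2(-1.2 - 4.4) = 2(-5.6) = -11.2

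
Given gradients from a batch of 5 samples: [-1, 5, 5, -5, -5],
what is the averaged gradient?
Average gradient = -0.2

Average = (1/5)(-1 + 5 + 5 + -5 + -5) = -1/5 = -0.2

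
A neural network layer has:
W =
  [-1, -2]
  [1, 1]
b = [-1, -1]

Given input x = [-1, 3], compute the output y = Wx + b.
y = [-6, 1]

Wx = [-1×-1 + -2×3, 1×-1 + 1×3]
   = [-5, 2]
y = Wx + b = [-5 + -1, 2 + -1] = [-6, 1]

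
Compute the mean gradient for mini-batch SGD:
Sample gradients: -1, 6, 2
Average gradient = 2.333

Average = (1/3)(-1 + 6 + 2) = 7/3 = 2.333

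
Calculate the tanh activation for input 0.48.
0.4462

tanh(0.48) = (e^(0.48) - e^(-0.48))/(e^(0.48) + e^(-0.48)) = 0.4462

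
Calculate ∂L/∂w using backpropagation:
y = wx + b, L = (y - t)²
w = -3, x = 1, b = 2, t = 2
∂L/∂w = -6

y = wx + b = (-3)(1) + 2 = -1
∂L/∂y = 2(y - t) = 2(-1 - 2) = -6
∂y/∂w = x = 1
∂L/∂w = ∂L/∂y · ∂y/∂w = -6 × 1 = -6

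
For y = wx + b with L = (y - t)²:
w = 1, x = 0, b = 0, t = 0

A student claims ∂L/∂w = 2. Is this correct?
Incorrect

y = (1)(0) + 0 = 0
∂L/∂y = 2(y - t) = 2(0 - 0) = 0
∂y/∂w = x = 0
∂L/∂w = 0 × 0 = 0

Claimed value: 2
Incorrect: The correct gradient is 0.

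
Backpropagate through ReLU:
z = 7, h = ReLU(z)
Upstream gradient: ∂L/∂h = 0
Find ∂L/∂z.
∂L/∂z = 0

h = ReLU(7) = 7
Since z > 0: ∂h/∂z = 1
∂L/∂z = ∂L/∂h · ∂h/∂z = 0 × 1 = 0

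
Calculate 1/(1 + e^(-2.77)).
0.941

sigmoid(2.77) = 1/(1 + e^(-2.77)) = 1/(1 + 0.06266) = 0.941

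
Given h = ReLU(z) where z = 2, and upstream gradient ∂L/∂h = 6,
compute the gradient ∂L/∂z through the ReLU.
∂L/∂z = 6

h = ReLU(2) = 2
Since z > 0: ∂h/∂z = 1
∂L/∂z = ∂L/∂h · ∂h/∂z = 6 × 1 = 6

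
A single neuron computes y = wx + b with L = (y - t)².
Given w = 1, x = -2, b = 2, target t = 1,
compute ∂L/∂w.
∂L/∂w = 4

y = wx + b = (1)(-2) + 2 = 0
∂L/∂y = 2(y - t) = 2(0 - 1) = -2
∂y/∂w = x = -2
∂L/∂w = ∂L/∂y · ∂y/∂w = -2 × -2 = 4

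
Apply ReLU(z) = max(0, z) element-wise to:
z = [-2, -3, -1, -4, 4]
h = [0, 0, 0, 0, 4]

ReLU applied element-wise: max(0,-2)=0, max(0,-3)=0, max(0,-1)=0, max(0,-4)=0, max(0,4)=4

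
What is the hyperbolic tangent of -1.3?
-0.8617

tanh(-1.3) = (e^(-1.3) - e^(1.3))/(e^(-1.3) + e^(1.3)) = -0.8617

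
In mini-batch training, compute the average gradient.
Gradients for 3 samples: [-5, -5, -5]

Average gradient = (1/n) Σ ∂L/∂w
Average gradient = -5

Average = (1/3)(-5 + -5 + -5) = -15/3 = -5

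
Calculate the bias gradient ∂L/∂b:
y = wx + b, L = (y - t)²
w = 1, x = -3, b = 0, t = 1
∂L/∂b = -8

y = wx + b = (1)(-3) + 0 = -3
∂L/∂y = 2(y - t) = 2(-3 - 1) = -8
∂y/∂b = 1
∂L/∂b = ∂L/∂y · ∂y/∂b = -8 × 1 = -8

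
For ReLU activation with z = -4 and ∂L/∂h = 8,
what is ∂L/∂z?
∂L/∂z = 0

h = ReLU(-4) = 0
Since z < 0: ∂h/∂z = 0
∂L/∂z = ∂L/∂h · ∂h/∂z = 8 × 0 = 0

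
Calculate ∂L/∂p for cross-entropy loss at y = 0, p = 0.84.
∂L/∂p = 6.25

∂L/∂p = -y/p + (1-y)/(1-p) = 0 + 1/0.16 = 6.25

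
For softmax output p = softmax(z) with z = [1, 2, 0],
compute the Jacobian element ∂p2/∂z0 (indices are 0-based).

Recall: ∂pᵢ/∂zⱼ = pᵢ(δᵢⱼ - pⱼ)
∂p2/∂z0 = -0.02203

p = softmax(z) = [0.2447, 0.6652, 0.09003]
p2 = 0.09003, p0 = 0.2447

∂p2/∂z0 = -p2 × p0 = -0.09003 × 0.2447 = -0.02203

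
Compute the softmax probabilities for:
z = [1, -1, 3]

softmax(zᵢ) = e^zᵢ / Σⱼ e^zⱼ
p = [0.1173, 0.0159, 0.8668]

exp(z) = [2.718, 0.3679, 20.09]
Sum = 23.17
p = [0.1173, 0.0159, 0.8668]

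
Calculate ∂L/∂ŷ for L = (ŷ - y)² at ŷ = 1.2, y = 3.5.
∂L/∂ŷ = -4.6

∂L/∂ŷ = 2(ŷ - y) = 2(1.2 - 3.5) = 2(-2.3) = -4.6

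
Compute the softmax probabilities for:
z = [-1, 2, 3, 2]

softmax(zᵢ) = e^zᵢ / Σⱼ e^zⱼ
p = [0.0104, 0.2097, 0.5701, 0.2097]

exp(z) = [0.3679, 7.389, 20.09, 7.389]
Sum = 35.23
p = [0.0104, 0.2097, 0.5701, 0.2097]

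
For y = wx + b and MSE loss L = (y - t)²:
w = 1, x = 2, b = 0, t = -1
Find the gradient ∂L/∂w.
∂L/∂w = 12

y = wx + b = (1)(2) + 0 = 2
∂L/∂y = 2(y - t) = 2(2 - -1) = 6
∂y/∂w = x = 2
∂L/∂w = ∂L/∂y · ∂y/∂w = 6 × 2 = 12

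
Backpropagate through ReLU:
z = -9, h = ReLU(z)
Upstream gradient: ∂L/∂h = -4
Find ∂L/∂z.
∂L/∂z = 0

h = ReLU(-9) = 0
Since z < 0: ∂h/∂z = 0
∂L/∂z = ∂L/∂h · ∂h/∂z = -4 × 0 = 0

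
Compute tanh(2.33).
0.9812

tanh(2.33) = (e^(2.33) - e^(-2.33))/(e^(2.33) + e^(-2.33)) = 0.9812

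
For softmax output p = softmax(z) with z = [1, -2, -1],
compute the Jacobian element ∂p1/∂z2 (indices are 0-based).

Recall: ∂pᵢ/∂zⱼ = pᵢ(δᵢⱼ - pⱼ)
∂p1/∂z2 = -0.004797

p = softmax(z) = [0.8438, 0.04201, 0.1142]
p1 = 0.04201, p2 = 0.1142

∂p1/∂z2 = -p1 × p2 = -0.04201 × 0.1142 = -0.004797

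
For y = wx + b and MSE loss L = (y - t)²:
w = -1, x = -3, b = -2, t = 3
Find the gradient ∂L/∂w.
∂L/∂w = 12

y = wx + b = (-1)(-3) + -2 = 1
∂L/∂y = 2(y - t) = 2(1 - 3) = -4
∂y/∂w = x = -3
∂L/∂w = ∂L/∂y · ∂y/∂w = -4 × -3 = 12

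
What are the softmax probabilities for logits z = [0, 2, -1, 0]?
p = [0.1025, 0.7573, 0.0377, 0.1025]

exp(z) = [1, 7.389, 0.3679, 1]
Sum = 9.757
p = [0.1025, 0.7573, 0.0377, 0.1025]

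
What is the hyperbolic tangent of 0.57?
0.5154

tanh(0.57) = (e^(0.57) - e^(-0.57))/(e^(0.57) + e^(-0.57)) = 0.5154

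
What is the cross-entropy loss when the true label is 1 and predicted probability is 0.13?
L = 2.04

L = -1·log(0.13) - 0·log(0.87) = -log(0.13) = 2.04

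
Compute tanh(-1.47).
-0.8996

tanh(-1.47) = (e^(-1.47) - e^(1.47))/(e^(-1.47) + e^(1.47)) = -0.8996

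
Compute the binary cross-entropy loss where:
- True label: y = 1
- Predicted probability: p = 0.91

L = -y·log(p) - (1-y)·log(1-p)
L = 0.09431

L = -1·log(0.91) - 0·log(0.09) = -log(0.91) = 0.09431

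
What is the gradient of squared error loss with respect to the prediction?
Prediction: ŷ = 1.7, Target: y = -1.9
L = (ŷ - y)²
∂L/∂ŷ = 7.2

∂L/∂ŷ = 2(ŷ - y) = 2(1.7 - -1.9) = 2(3.6) = 7.2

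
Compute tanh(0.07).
0.06989

tanh(0.07) = (e^(0.07) - e^(-0.07))/(e^(0.07) + e^(-0.07)) = 0.06989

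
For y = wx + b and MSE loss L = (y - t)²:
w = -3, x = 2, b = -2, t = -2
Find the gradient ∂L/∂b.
∂L/∂b = -12

y = wx + b = (-3)(2) + -2 = -8
∂L/∂y = 2(y - t) = 2(-8 - -2) = -12
∂y/∂b = 1
∂L/∂b = ∂L/∂y · ∂y/∂b = -12 × 1 = -12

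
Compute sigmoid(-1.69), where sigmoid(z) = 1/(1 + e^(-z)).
0.1558

sigmoid(-1.69) = 1/(1 + e^(1.69)) = 1/(1 + 5.419) = 0.1558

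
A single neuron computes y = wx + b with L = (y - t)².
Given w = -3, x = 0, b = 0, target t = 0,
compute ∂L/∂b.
∂L/∂b = 0

y = wx + b = (-3)(0) + 0 = 0
∂L/∂y = 2(y - t) = 2(0 - 0) = 0
∂y/∂b = 1
∂L/∂b = ∂L/∂y · ∂y/∂b = 0 × 1 = 0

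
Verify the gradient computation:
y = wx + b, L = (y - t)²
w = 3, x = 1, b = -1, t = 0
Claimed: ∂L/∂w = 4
Correct

y = (3)(1) + -1 = 2
∂L/∂y = 2(y - t) = 2(2 - 0) = 4
∂y/∂w = x = 1
∂L/∂w = 4 × 1 = 4

Claimed value: 4
Correct: The correct gradient is 4.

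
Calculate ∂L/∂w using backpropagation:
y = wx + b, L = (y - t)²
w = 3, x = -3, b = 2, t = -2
∂L/∂w = 30

y = wx + b = (3)(-3) + 2 = -7
∂L/∂y = 2(y - t) = 2(-7 - -2) = -10
∂y/∂w = x = -3
∂L/∂w = ∂L/∂y · ∂y/∂w = -10 × -3 = 30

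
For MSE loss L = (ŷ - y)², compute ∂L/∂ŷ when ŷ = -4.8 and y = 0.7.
∂L/∂ŷ = -11.0

∂L/∂ŷ = 2(ŷ - y) = 2(-4.8 - 0.7) = 2(-5.5) = -11.0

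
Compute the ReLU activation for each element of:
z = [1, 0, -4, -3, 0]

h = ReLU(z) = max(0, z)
h = [1, 0, 0, 0, 0]

ReLU applied element-wise: max(0,1)=1, max(0,0)=0, max(0,-4)=0, max(0,-3)=0, max(0,0)=0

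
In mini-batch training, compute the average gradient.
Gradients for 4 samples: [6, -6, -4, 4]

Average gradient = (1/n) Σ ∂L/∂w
Average gradient = 0

Average = (1/4)(6 + -6 + -4 + 4) = 0/4 = 0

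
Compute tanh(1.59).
0.9201

tanh(1.59) = (e^(1.59) - e^(-1.59))/(e^(1.59) + e^(-1.59)) = 0.9201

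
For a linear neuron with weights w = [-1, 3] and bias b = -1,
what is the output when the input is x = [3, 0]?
y = -4

y = (-1)(3) + (3)(0) + -1 = -4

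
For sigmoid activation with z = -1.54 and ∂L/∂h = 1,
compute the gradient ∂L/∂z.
∂L/∂z = 0.1454

σ(-1.54) = 0.1765
σ'(-1.54) = σ(-1.54)(1 - σ(-1.54)) = 0.1765 × 0.8235 = 0.1454
∂L/∂z = ∂L/∂h · σ'(z) = 1 × 0.1454 = 0.1454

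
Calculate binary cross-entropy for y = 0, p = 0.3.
L = 0.3567

L = -0·log(0.3) - 1·log(0.7) = -log(0.7) = 0.3567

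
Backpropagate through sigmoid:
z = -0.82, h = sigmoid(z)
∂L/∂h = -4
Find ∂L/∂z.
∂L/∂z = -0.8491

σ(-0.82) = 0.3058
σ'(-0.82) = σ(-0.82)(1 - σ(-0.82)) = 0.3058 × 0.6942 = 0.2123
∂L/∂z = ∂L/∂h · σ'(z) = -4 × 0.2123 = -0.8491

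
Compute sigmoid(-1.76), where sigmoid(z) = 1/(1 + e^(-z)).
0.1468

sigmoid(-1.76) = 1/(1 + e^(1.76)) = 1/(1 + 5.812) = 0.1468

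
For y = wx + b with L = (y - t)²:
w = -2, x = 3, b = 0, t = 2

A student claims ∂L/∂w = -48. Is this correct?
Correct

y = (-2)(3) + 0 = -6
∂L/∂y = 2(y - t) = 2(-6 - 2) = -16
∂y/∂w = x = 3
∂L/∂w = -16 × 3 = -48

Claimed value: -48
Correct: The correct gradient is -48.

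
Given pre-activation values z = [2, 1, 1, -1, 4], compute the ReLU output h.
h = [2, 1, 1, 0, 4]

ReLU applied element-wise: max(0,2)=2, max(0,1)=1, max(0,1)=1, max(0,-1)=0, max(0,4)=4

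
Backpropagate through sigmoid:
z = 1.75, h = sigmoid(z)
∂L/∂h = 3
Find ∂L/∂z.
∂L/∂z = 0.3784

σ(1.75) = 0.852
σ'(1.75) = σ(1.75)(1 - σ(1.75)) = 0.852 × 0.148 = 0.1261
∂L/∂z = ∂L/∂h · σ'(z) = 3 × 0.1261 = 0.3784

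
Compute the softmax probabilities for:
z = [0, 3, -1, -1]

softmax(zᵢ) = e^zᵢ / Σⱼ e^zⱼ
p = [0.0458, 0.9205, 0.0169, 0.0169]

exp(z) = [1, 20.09, 0.3679, 0.3679]
Sum = 21.82
p = [0.0458, 0.9205, 0.0169, 0.0169]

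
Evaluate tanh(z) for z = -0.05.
-0.04996

tanh(-0.05) = (e^(-0.05) - e^(0.05))/(e^(-0.05) + e^(0.05)) = -0.04996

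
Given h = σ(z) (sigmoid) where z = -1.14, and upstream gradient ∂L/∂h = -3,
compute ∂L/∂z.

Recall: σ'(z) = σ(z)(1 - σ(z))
∂L/∂z = -0.5508

σ(-1.14) = 0.2423
σ'(-1.14) = σ(-1.14)(1 - σ(-1.14)) = 0.2423 × 0.7577 = 0.1836
∂L/∂z = ∂L/∂h · σ'(z) = -3 × 0.1836 = -0.5508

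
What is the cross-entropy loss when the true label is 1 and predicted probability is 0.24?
L = 1.427

L = -1·log(0.24) - 0·log(0.76) = -log(0.24) = 1.427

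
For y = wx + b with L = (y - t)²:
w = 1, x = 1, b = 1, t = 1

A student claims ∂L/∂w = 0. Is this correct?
Incorrect

y = (1)(1) + 1 = 2
∂L/∂y = 2(y - t) = 2(2 - 1) = 2
∂y/∂w = x = 1
∂L/∂w = 2 × 1 = 2

Claimed value: 0
Incorrect: The correct gradient is 2.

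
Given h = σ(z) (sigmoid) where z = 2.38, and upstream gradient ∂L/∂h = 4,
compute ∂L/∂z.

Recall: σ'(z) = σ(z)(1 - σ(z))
∂L/∂z = 0.3101

σ(2.38) = 0.9153
σ'(2.38) = σ(2.38)(1 - σ(2.38)) = 0.9153 × 0.08471 = 0.07753
∂L/∂z = ∂L/∂h · σ'(z) = 4 × 0.07753 = 0.3101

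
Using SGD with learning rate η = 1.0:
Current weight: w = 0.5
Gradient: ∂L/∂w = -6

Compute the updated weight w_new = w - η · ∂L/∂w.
w_new = 6.5

w_new = w - η·∂L/∂w = 0.5 - 1.0×(-6) = 0.5 - (-6) = 6.5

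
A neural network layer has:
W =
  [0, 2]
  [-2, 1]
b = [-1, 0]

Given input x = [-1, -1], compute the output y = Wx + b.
y = [-3, 1]

Wx = [0×-1 + 2×-1, -2×-1 + 1×-1]
   = [-2, 1]
y = Wx + b = [-2 + -1, 1 + 0] = [-3, 1]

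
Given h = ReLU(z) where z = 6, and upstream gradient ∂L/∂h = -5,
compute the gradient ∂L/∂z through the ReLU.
∂L/∂z = -5

h = ReLU(6) = 6
Since z > 0: ∂h/∂z = 1
∂L/∂z = ∂L/∂h · ∂h/∂z = -5 × 1 = -5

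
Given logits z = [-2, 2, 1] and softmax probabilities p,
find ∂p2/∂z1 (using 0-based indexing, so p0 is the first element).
∂p2/∂z1 = -0.1915

p = softmax(z) = [0.01321, 0.7214, 0.2654]
p2 = 0.2654, p1 = 0.7214

∂p2/∂z1 = -p2 × p1 = -0.2654 × 0.7214 = -0.1915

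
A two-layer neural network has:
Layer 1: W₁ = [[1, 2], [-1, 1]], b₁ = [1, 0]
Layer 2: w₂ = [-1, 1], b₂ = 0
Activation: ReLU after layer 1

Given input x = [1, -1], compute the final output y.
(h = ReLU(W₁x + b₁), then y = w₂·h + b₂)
y = 0

Layer 1 pre-activation: z₁ = [0, -2]
After ReLU: h = [0, 0]
Layer 2 output: y = -1×0 + 1×0 + 0 = 0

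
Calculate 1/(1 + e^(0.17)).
0.4576

sigmoid(-0.17) = 1/(1 + e^(0.17)) = 1/(1 + 1.185) = 0.4576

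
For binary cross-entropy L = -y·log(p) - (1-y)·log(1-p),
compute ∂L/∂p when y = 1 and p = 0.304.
∂L/∂p = -3.289

∂L/∂p = -y/p + (1-y)/(1-p) = -1/0.304 + 0 = -3.289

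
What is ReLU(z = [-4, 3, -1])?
h = [0, 3, 0]

ReLU applied element-wise: max(0,-4)=0, max(0,3)=3, max(0,-1)=0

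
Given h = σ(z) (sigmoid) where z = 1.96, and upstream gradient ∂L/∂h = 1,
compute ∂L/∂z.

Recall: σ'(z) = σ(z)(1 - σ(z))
∂L/∂z = 0.1082

σ(1.96) = 0.8765
σ'(1.96) = σ(1.96)(1 - σ(1.96)) = 0.8765 × 0.1235 = 0.1082
∂L/∂z = ∂L/∂h · σ'(z) = 1 × 0.1082 = 0.1082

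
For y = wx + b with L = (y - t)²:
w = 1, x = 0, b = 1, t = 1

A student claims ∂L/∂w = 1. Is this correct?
Incorrect

y = (1)(0) + 1 = 1
∂L/∂y = 2(y - t) = 2(1 - 1) = 0
∂y/∂w = x = 0
∂L/∂w = 0 × 0 = 0

Claimed value: 1
Incorrect: The correct gradient is 0.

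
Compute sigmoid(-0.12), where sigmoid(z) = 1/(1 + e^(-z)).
0.47

sigmoid(-0.12) = 1/(1 + e^(0.12)) = 1/(1 + 1.127) = 0.47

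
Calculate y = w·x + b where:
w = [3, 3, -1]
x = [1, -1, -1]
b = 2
y = 3

y = (3)(1) + (3)(-1) + (-1)(-1) + 2 = 3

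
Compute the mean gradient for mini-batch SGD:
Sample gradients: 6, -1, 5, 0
Average gradient = 2.5

Average = (1/4)(6 + -1 + 5 + 0) = 10/4 = 2.5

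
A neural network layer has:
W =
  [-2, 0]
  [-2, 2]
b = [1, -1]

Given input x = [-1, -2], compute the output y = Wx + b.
y = [3, -3]

Wx = [-2×-1 + 0×-2, -2×-1 + 2×-2]
   = [2, -2]
y = Wx + b = [2 + 1, -2 + -1] = [3, -3]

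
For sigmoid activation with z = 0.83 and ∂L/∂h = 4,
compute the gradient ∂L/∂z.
∂L/∂z = 0.8458

σ(0.83) = 0.6964
σ'(0.83) = σ(0.83)(1 - σ(0.83)) = 0.6964 × 0.3036 = 0.2114
∂L/∂z = ∂L/∂h · σ'(z) = 4 × 0.2114 = 0.8458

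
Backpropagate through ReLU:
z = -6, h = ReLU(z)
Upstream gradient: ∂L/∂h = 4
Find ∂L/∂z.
∂L/∂z = 0

h = ReLU(-6) = 0
Since z < 0: ∂h/∂z = 0
∂L/∂z = ∂L/∂h · ∂h/∂z = 4 × 0 = 0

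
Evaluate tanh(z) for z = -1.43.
-0.8917

tanh(-1.43) = (e^(-1.43) - e^(1.43))/(e^(-1.43) + e^(1.43)) = -0.8917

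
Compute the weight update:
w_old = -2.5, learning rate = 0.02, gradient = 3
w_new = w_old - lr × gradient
w_new = -2.56

w_new = w - η·∂L/∂w = -2.5 - 0.02×(3) = -2.5 - (0.06) = -2.56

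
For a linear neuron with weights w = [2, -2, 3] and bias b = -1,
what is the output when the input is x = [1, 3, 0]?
y = -5

y = (2)(1) + (-2)(3) + (3)(0) + -1 = -5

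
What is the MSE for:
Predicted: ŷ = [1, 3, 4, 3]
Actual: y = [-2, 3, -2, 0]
MSE = 13.5

MSE = (1/4)((1--2)² + (3-3)² + (4--2)² + (3-0)²) = (1/4)(9 + 0 + 36 + 9) = 13.5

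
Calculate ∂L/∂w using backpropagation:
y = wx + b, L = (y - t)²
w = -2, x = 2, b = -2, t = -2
∂L/∂w = -16

y = wx + b = (-2)(2) + -2 = -6
∂L/∂y = 2(y - t) = 2(-6 - -2) = -8
∂y/∂w = x = 2
∂L/∂w = ∂L/∂y · ∂y/∂w = -8 × 2 = -16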